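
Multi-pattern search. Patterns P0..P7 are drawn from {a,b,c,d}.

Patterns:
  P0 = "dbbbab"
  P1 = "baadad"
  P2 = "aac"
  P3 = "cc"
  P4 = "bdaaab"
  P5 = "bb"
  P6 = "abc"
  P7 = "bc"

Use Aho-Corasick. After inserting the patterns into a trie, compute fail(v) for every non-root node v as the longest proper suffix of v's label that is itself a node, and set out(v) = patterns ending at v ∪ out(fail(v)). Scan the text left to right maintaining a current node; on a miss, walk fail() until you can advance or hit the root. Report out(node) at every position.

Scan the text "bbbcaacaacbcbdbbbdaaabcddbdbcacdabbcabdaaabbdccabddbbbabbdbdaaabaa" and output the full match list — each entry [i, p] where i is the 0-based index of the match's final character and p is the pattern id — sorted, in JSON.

Construct AC machine:
Trie (insert patterns):
  n0 'ε': a→13 b→7 c→16 d→1
  n1 'd': b→2
  n2 'db': b→3
  n3 'dbb': b→4
  n4 'dbbb': a→5
  n5 'dbbba': b→6
  n6 'dbbbab': ·  [P0 ends]
  n7 'b': a→8 b→23 c→26 d→18
  n8 'ba': a→9
  n9 'baa': d→10
  n10 'baad': a→11
  n11 'baada': d→12
  n12 'baadad': ·  [P1 ends]
  n13 'a': a→14 b→24
  n14 'aa': c→15
  n15 'aac': ·  [P2 ends]
  n16 'c': c→17
  n17 'cc': ·  [P3 ends]
  n18 'bd': a→19
  n19 'bda': a→20
  n20 'bdaa': a→21
  n21 'bdaaa': b→22
  n22 'bdaaab': ·  [P4 ends]
  n23 'bb': ·  [P5 ends]
  n24 'ab': c→25
  n25 'abc': ·  [P6 ends]
  n26 'bc': ·  [P7 ends]

BFS fail/out derivation:
  fail(1) 'd': from fail(0)=0 chase 'd': 0 ⇒ 0;  out=∅∪out(0)=∅
  fail(7) 'b': from fail(0)=0 chase 'b': 0 ⇒ 0;  out=∅∪out(0)=∅
  fail(13) 'a': from fail(0)=0 chase 'a': 0 ⇒ 0;  out=∅∪out(0)=∅
  fail(16) 'c': from fail(0)=0 chase 'c': 0 ⇒ 0;  out=∅∪out(0)=∅
  fail(2) 'db': from fail(1)=0 chase 'b': 0 ⇒ 7;  out=∅∪out(7)=∅
  fail(8) 'ba': from fail(7)=0 chase 'a': 0 ⇒ 13;  out=∅∪out(13)=∅
  fail(14) 'aa': from fail(13)=0 chase 'a': 0 ⇒ 13;  out=∅∪out(13)=∅
  fail(17) 'cc': from fail(16)=0 chase 'c': 0 ⇒ 16;  out={3}∪out(16)={3}
  fail(18) 'bd': from fail(7)=0 chase 'd': 0 ⇒ 1;  out=∅∪out(1)=∅
  fail(23) 'bb': from fail(7)=0 chase 'b': 0 ⇒ 7;  out={5}∪out(7)={5}
  fail(24) 'ab': from fail(13)=0 chase 'b': 0 ⇒ 7;  out=∅∪out(7)=∅
  fail(26) 'bc': from fail(7)=0 chase 'c': 0 ⇒ 16;  out={7}∪out(16)={7}
  fail(3) 'dbb': from fail(2)=7 chase 'b': 7 ⇒ 23;  out=∅∪out(23)={5}
  fail(9) 'baa': from fail(8)=13 chase 'a': 13 ⇒ 14;  out=∅∪out(14)=∅
  fail(15) 'aac': from fail(14)=13 chase 'c': 13→0 ⇒ 16;  out={2}∪out(16)={2}
  fail(19) 'bda': from fail(18)=1 chase 'a': 1→0 ⇒ 13;  out=∅∪out(13)=∅
  fail(25) 'abc': from fail(24)=7 chase 'c': 7 ⇒ 26;  out={6}∪out(26)={6,7}
  fail(4) 'dbbb': from fail(3)=23 chase 'b': 23→7 ⇒ 23;  out=∅∪out(23)={5}
  fail(10) 'baad': from fail(9)=14 chase 'd': 14→13→0 ⇒ 1;  out=∅∪out(1)=∅
  fail(20) 'bdaa': from fail(19)=13 chase 'a': 13 ⇒ 14;  out=∅∪out(14)=∅
  fail(5) 'dbbba': from fail(4)=23 chase 'a': 23→7 ⇒ 8;  out=∅∪out(8)=∅
  fail(11) 'baada': from fail(10)=1 chase 'a': 1→0 ⇒ 13;  out=∅∪out(13)=∅
  fail(21) 'bdaaa': from fail(20)=14 chase 'a': 14→13 ⇒ 14;  out=∅∪out(14)=∅
  fail(6) 'dbbbab': from fail(5)=8 chase 'b': 8→13 ⇒ 24;  out={0}∪out(24)={0}
  fail(12) 'baadad': from fail(11)=13 chase 'd': 13→0 ⇒ 1;  out={1}∪out(1)={1}
  fail(22) 'bdaaab': from fail(21)=14 chase 'b': 14→13 ⇒ 24;  out={4}∪out(24)={4}

Text stream:
[0] read 'b'  n0⇒n7
[1] read 'b'  n7⇒n23  emit P5@[0:1]
[2] read 'b'  n23⇒n23 ·f  emit P5@[1:2]
[3] read 'c'  n23⇒n26 ·f  emit P7@[2:3]
[4] read 'a'  n26⇒n13 ·f
[5] read 'a'  n13⇒n14
[6] read 'c'  n14⇒n15  emit P2@[4:6]
[7] read 'a'  n15⇒n13 ·f
[8] read 'a'  n13⇒n14
[9] read 'c'  n14⇒n15  emit P2@[7:9]
[10] read 'b'  n15⇒n7 ·f
[11] read 'c'  n7⇒n26  emit P7@[10:11]
[12] read 'b'  n26⇒n7 ·f
[13] read 'd'  n7⇒n18
[14] read 'b'  n18⇒n2 ·f
[15] read 'b'  n2⇒n3  emit P5@[14:15]
[16] read 'b'  n3⇒n4  emit P5@[15:16]
[17] read 'd'  n4⇒n18 ·f
[18] read 'a'  n18⇒n19
[19] read 'a'  n19⇒n20
[20] read 'a'  n20⇒n21
[21] read 'b'  n21⇒n22  emit P4@[16:21]
[22] read 'c'  n22⇒n25 ·f  emit P6@[20:22],P7@[21:22]
[23] read 'd'  n25⇒n1 ·f
[24] read 'd'  n1⇒n1 ·f
[25] read 'b'  n1⇒n2
[26] read 'd'  n2⇒n18 ·f
[27] read 'b'  n18⇒n2 ·f
[28] read 'c'  n2⇒n26 ·f  emit P7@[27:28]
[29] read 'a'  n26⇒n13 ·f
[30] read 'c'  n13⇒n16 ·f
[31] read 'd'  n16⇒n1 ·f
[32] read 'a'  n1⇒n13 ·f
[33] read 'b'  n13⇒n24
[34] read 'b'  n24⇒n23 ·f  emit P5@[33:34]
[35] read 'c'  n23⇒n26 ·f  emit P7@[34:35]
[36] read 'a'  n26⇒n13 ·f
[37] read 'b'  n13⇒n24
[38] read 'd'  n24⇒n18 ·f
[39] read 'a'  n18⇒n19
[40] read 'a'  n19⇒n20
[41] read 'a'  n20⇒n21
[42] read 'b'  n21⇒n22  emit P4@[37:42]
[43] read 'b'  n22⇒n23 ·f  emit P5@[42:43]
[44] read 'd'  n23⇒n18 ·f
[45] read 'c'  n18⇒n16 ·f
[46] read 'c'  n16⇒n17  emit P3@[45:46]
[47] read 'a'  n17⇒n13 ·f
[48] read 'b'  n13⇒n24
[49] read 'd'  n24⇒n18 ·f
[50] read 'd'  n18⇒n1 ·f
[51] read 'b'  n1⇒n2
[52] read 'b'  n2⇒n3  emit P5@[51:52]
[53] read 'b'  n3⇒n4  emit P5@[52:53]
[54] read 'a'  n4⇒n5
[55] read 'b'  n5⇒n6  emit P0@[50:55]
[56] read 'b'  n6⇒n23 ·f  emit P5@[55:56]
[57] read 'd'  n23⇒n18 ·f
[58] read 'b'  n18⇒n2 ·f
[59] read 'd'  n2⇒n18 ·f
[60] read 'a'  n18⇒n19
[61] read 'a'  n19⇒n20
[62] read 'a'  n20⇒n21
[63] read 'b'  n21⇒n22  emit P4@[58:63]
[64] read 'a'  n22⇒n8 ·f
[65] read 'a'  n8⇒n9

Matches: [[1,5],[2,5],[3,7],[6,2],[9,2],[11,7],[15,5],[16,5],[21,4],[22,6],[22,7],[28,7],[34,5],[35,7],[42,4],[43,5],[46,3],[52,5],[53,5],[55,0],[56,5],[63,4]]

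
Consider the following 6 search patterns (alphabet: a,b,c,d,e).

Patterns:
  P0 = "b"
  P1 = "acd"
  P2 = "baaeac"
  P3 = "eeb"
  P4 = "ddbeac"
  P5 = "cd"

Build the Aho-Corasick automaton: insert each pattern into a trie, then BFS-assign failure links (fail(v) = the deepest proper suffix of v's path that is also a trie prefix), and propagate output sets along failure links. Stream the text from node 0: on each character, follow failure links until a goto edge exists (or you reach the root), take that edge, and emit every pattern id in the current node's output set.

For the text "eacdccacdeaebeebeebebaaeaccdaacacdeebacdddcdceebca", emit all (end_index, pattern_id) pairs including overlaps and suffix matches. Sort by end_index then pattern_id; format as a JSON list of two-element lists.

Construct AC machine:
Trie (insert patterns):
  0='ε' goto a→2 b→1 c→19 d→13 e→10
  1='b' goto a→5  [P0 ends]
  2='a' goto c→3
  3='ac' goto d→4
  4='acd' goto ·  [P1 ends]
  5='ba' goto a→6
  6='baa' goto e→7
  7='baae' goto a→8
  8='baaea' goto c→9
  9='baaeac' goto ·  [P2 ends]
  10='e' goto e→11
  11='ee' goto b→12
  12='eeb' goto ·  [P3 ends]
  13='d' goto d→14
  14='dd' goto b→15
  15='ddb' goto e→16
  16='ddbe' goto a→17
  17='ddbea' goto c→18
  18='ddbeac' goto ·  [P4 ends]
  19='c' goto d→20
  20='cd' goto ·  [P5 ends]

BFS fail/out derivation:
  fail(1) 'b': from fail(0)=0 chase 'b': 0 ⇒ 0;  out={0}∪out(0)={0}
  fail(2) 'a': from fail(0)=0 chase 'a': 0 ⇒ 0;  out=∅∪out(0)=∅
  fail(10) 'e': from fail(0)=0 chase 'e': 0 ⇒ 0;  out=∅∪out(0)=∅
  fail(13) 'd': from fail(0)=0 chase 'd': 0 ⇒ 0;  out=∅∪out(0)=∅
  fail(19) 'c': from fail(0)=0 chase 'c': 0 ⇒ 0;  out=∅∪out(0)=∅
  fail(3) 'ac': from fail(2)=0 chase 'c': 0 ⇒ 19;  out=∅∪out(19)=∅
  fail(5) 'ba': from fail(1)=0 chase 'a': 0 ⇒ 2;  out=∅∪out(2)=∅
  fail(11) 'ee': from fail(10)=0 chase 'e': 0 ⇒ 10;  out=∅∪out(10)=∅
  fail(14) 'dd': from fail(13)=0 chase 'd': 0 ⇒ 13;  out=∅∪out(13)=∅
  fail(20) 'cd': from fail(19)=0 chase 'd': 0 ⇒ 13;  out={5}∪out(13)={5}
  fail(4) 'acd': from fail(3)=19 chase 'd': 19 ⇒ 20;  out={1}∪out(20)={1,5}
  fail(6) 'baa': from fail(5)=2 chase 'a': 2→0 ⇒ 2;  out=∅∪out(2)=∅
  fail(12) 'eeb': from fail(11)=10 chase 'b': 10→0 ⇒ 1;  out={3}∪out(1)={0,3}
  fail(15) 'ddb': from fail(14)=13 chase 'b': 13→0 ⇒ 1;  out=∅∪out(1)={0}
  fail(7) 'baae': from fail(6)=2 chase 'e': 2→0 ⇒ 10;  out=∅∪out(10)=∅
  fail(16) 'ddbe': from fail(15)=1 chase 'e': 1→0 ⇒ 10;  out=∅∪out(10)=∅
  fail(8) 'baaea': from fail(7)=10 chase 'a': 10→0 ⇒ 2;  out=∅∪out(2)=∅
  fail(17) 'ddbea': from fail(16)=10 chase 'a': 10→0 ⇒ 2;  out=∅∪out(2)=∅
  fail(9) 'baaeac': from fail(8)=2 chase 'c': 2 ⇒ 3;  out={2}∪out(3)={2}
  fail(18) 'ddbeac': from fail(17)=2 chase 'c': 2 ⇒ 3;  out={4}∪out(3)={4}

Run:
pos 0 'e': at 10
pos 1 'a': at 2 ·f
pos 2 'c': at 3
pos 3 'd': at 4  ** P1@[1:3],P5@[2:3]
pos 4 'c': at 19 ·f
pos 5 'c': at 19 ·f
pos 6 'a': at 2 ·f
pos 7 'c': at 3
pos 8 'd': at 4  ** P1@[6:8],P5@[7:8]
pos 9 'e': at 10 ·f
pos 10 'a': at 2 ·f
pos 11 'e': at 10 ·f
pos 12 'b': at 1 ·f  ** P0@[12:12]
pos 13 'e': at 10 ·f
pos 14 'e': at 11
pos 15 'b': at 12  ** P0@[15:15],P3@[13:15]
pos 16 'e': at 10 ·f
pos 17 'e': at 11
pos 18 'b': at 12  ** P0@[18:18],P3@[16:18]
pos 19 'e': at 10 ·f
pos 20 'b': at 1 ·f  ** P0@[20:20]
pos 21 'a': at 5
pos 22 'a': at 6
pos 23 'e': at 7
pos 24 'a': at 8
pos 25 'c': at 9  ** P2@[20:25]
pos 26 'c': at 19 ·f
pos 27 'd': at 20  ** P5@[26:27]
pos 28 'a': at 2 ·f
pos 29 'a': at 2 ·f
pos 30 'c': at 3
pos 31 'a': at 2 ·f
pos 32 'c': at 3
pos 33 'd': at 4  ** P1@[31:33],P5@[32:33]
pos 34 'e': at 10 ·f
pos 35 'e': at 11
pos 36 'b': at 12  ** P0@[36:36],P3@[34:36]
pos 37 'a': at 5 ·f
pos 38 'c': at 3 ·f
pos 39 'd': at 4  ** P1@[37:39],P5@[38:39]
pos 40 'd': at 14 ·f
pos 41 'd': at 14 ·f
pos 42 'c': at 19 ·f
pos 43 'd': at 20  ** P5@[42:43]
pos 44 'c': at 19 ·f
pos 45 'e': at 10 ·f
pos 46 'e': at 11
pos 47 'b': at 12  ** P0@[47:47],P3@[45:47]
pos 48 'c': at 19 ·f
pos 49 'a': at 2 ·f

Matches: [[3,1],[3,5],[8,1],[8,5],[12,0],[15,0],[15,3],[18,0],[18,3],[20,0],[25,2],[27,5],[33,1],[33,5],[36,0],[36,3],[39,1],[39,5],[43,5],[47,0],[47,3]]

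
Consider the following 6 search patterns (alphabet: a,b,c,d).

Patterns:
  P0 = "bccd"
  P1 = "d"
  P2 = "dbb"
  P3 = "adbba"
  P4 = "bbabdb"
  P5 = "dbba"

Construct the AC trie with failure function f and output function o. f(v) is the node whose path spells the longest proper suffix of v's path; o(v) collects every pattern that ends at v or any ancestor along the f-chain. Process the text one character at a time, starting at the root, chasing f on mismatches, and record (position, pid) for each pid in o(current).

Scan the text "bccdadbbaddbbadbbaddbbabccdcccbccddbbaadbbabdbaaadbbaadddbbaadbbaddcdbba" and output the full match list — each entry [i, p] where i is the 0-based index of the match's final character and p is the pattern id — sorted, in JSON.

Build:
Trie (insert patterns):
  0='ε' goto a→8 b→1 d→5
  1='b' goto b→13 c→2
  2='bc' goto c→3
  3='bcc' goto d→4
  4='bccd' goto ·  ←P0
  5='d' goto b→6  ←P1
  6='db' goto b→7
  7='dbb' goto a→18  ←P2
  8='a' goto d→9
  9='ad' goto b→10
  10='adb' goto b→11
  11='adbb' goto a→12
  12='adbba' goto ·  ←P3
  13='bb' goto a→14
  14='bba' goto b→15
  15='bbab' goto d→16
  16='bbabd' goto b→17
  17='bbabdb' goto ·  ←P4
  18='dbba' goto ·  ←P5

BFS fail/out derivation:
  n1('b'): parent n0 fail=0; on 'b' 0 → fail=0;  out ∅∪∅=∅
  n5('d'): parent n0 fail=0; on 'd' 0 → fail=0;  out {1}∪∅={1}
  n8('a'): parent n0 fail=0; on 'a' 0 → fail=0;  out ∅∪∅=∅
  n2('bc'): parent n1 fail=0; on 'c' 0 → fail=0;  out ∅∪∅=∅
  n6('db'): parent n5 fail=0; on 'b' 0 → fail=1;  out ∅∪∅=∅
  n9('ad'): parent n8 fail=0; on 'd' 0 → fail=5;  out ∅∪{1}={1}
  n13('bb'): parent n1 fail=0; on 'b' 0 → fail=1;  out ∅∪∅=∅
  n3('bcc'): parent n2 fail=0; on 'c' 0 → fail=0;  out ∅∪∅=∅
  n7('dbb'): parent n6 fail=1; on 'b' 1 → fail=13;  out {2}∪∅={2}
  n10('adb'): parent n9 fail=5; on 'b' 5 → fail=6;  out ∅∪∅=∅
  n14('bba'): parent n13 fail=1; on 'a' 1→0 → fail=8;  out ∅∪∅=∅
  n4('bccd'): parent n3 fail=0; on 'd' 0 → fail=5;  out {0}∪{1}={0,1}
  n11('adbb'): parent n10 fail=6; on 'b' 6 → fail=7;  out ∅∪{2}={2}
  n15('bbab'): parent n14 fail=8; on 'b' 8→0 → fail=1;  out ∅∪∅=∅
  n18('dbba'): parent n7 fail=13; on 'a' 13 → fail=14;  out {5}∪∅={5}
  n12('adbba'): parent n11 fail=7; on 'a' 7 → fail=18;  out {3}∪{5}={3,5}
  n16('bbabd'): parent n15 fail=1; on 'd' 1→0 → fail=5;  out ∅∪{1}={1}
  n17('bbabdb'): parent n16 fail=5; on 'b' 5 → fail=6;  out {4}∪∅={4}

Scan:
[0] read 'b'  n0⇒n1
[1] read 'c'  n1⇒n2
[2] read 'c'  n2⇒n3
[3] read 'd'  n3⇒n4  → match P0@[0:3],P1@[3:3]
[4] read 'a'  n4⇒n8 (via fail)
[5] read 'd'  n8⇒n9  → match P1@[5:5]
[6] read 'b'  n9⇒n10
[7] read 'b'  n10⇒n11  → match P2@[5:7]
[8] read 'a'  n11⇒n12  → match P3@[4:8],P5@[5:8]
[9] read 'd'  n12⇒n9 (via fail)  → match P1@[9:9]
[10] read 'd'  n9⇒n5 (via fail)  → match P1@[10:10]
[11] read 'b'  n5⇒n6
[12] read 'b'  n6⇒n7  → match P2@[10:12]
[13] read 'a'  n7⇒n18  → match P5@[10:13]
[14] read 'd'  n18⇒n9 (via fail)  → match P1@[14:14]
[15] read 'b'  n9⇒n10
[16] read 'b'  n10⇒n11  → match P2@[14:16]
[17] read 'a'  n11⇒n12  → match P3@[13:17],P5@[14:17]
[18] read 'd'  n12⇒n9 (via fail)  → match P1@[18:18]
[19] read 'd'  n9⇒n5 (via fail)  → match P1@[19:19]
[20] read 'b'  n5⇒n6
[21] read 'b'  n6⇒n7  → match P2@[19:21]
[22] read 'a'  n7⇒n18  → match P5@[19:22]
[23] read 'b'  n18⇒n15 (via fail)
[24] read 'c'  n15⇒n2 (via fail)
[25] read 'c'  n2⇒n3
[26] read 'd'  n3⇒n4  → match P0@[23:26],P1@[26:26]
[27] read 'c'  n4⇒n0 (via fail)
[28] read 'c'  n0⇒n0
[29] read 'c'  n0⇒n0
[30] read 'b'  n0⇒n1
[31] read 'c'  n1⇒n2
[32] read 'c'  n2⇒n3
[33] read 'd'  n3⇒n4  → match P0@[30:33],P1@[33:33]
[34] read 'd'  n4⇒n5 (via fail)  → match P1@[34:34]
[35] read 'b'  n5⇒n6
[36] read 'b'  n6⇒n7  → match P2@[34:36]
[37] read 'a'  n7⇒n18  → match P5@[34:37]
[38] read 'a'  n18⇒n8 (via fail)
[39] read 'd'  n8⇒n9  → match P1@[39:39]
[40] read 'b'  n9⇒n10
[41] read 'b'  n10⇒n11  → match P2@[39:41]
[42] read 'a'  n11⇒n12  → match P3@[38:42],P5@[39:42]
[43] read 'b'  n12⇒n15 (via fail)
[44] read 'd'  n15⇒n16  → match P1@[44:44]
[45] read 'b'  n16⇒n17  → match P4@[40:45]
[46] read 'a'  n17⇒n8 (via fail)
[47] read 'a'  n8⇒n8 (via fail)
[48] read 'a'  n8⇒n8 (via fail)
[49] read 'd'  n8⇒n9  → match P1@[49:49]
[50] read 'b'  n9⇒n10
[51] read 'b'  n10⇒n11  → match P2@[49:51]
[52] read 'a'  n11⇒n12  → match P3@[48:52],P5@[49:52]
[53] read 'a'  n12⇒n8 (via fail)
[54] read 'd'  n8⇒n9  → match P1@[54:54]
[55] read 'd'  n9⇒n5 (via fail)  → match P1@[55:55]
[56] read 'd'  n5⇒n5 (via fail)  → match P1@[56:56]
[57] read 'b'  n5⇒n6
[58] read 'b'  n6⇒n7  → match P2@[56:58]
[59] read 'a'  n7⇒n18  → match P5@[56:59]
[60] read 'a'  n18⇒n8 (via fail)
[61] read 'd'  n8⇒n9  → match P1@[61:61]
[62] read 'b'  n9⇒n10
[63] read 'b'  n10⇒n11  → match P2@[61:63]
[64] read 'a'  n11⇒n12  → match P3@[60:64],P5@[61:64]
[65] read 'd'  n12⇒n9 (via fail)  → match P1@[65:65]
[66] read 'd'  n9⇒n5 (via fail)  → match P1@[66:66]
[67] read 'c'  n5⇒n0 (via fail)
[68] read 'd'  n0⇒n5  → match P1@[68:68]
[69] read 'b'  n5⇒n6
[70] read 'b'  n6⇒n7  → match P2@[68:70]
[71] read 'a'  n7⇒n18  → match P5@[68:71]

Result: [[3,0],[3,1],[5,1],[7,2],[8,3],[8,5],[9,1],[10,1],[12,2],[13,5],[14,1],[16,2],[17,3],[17,5],[18,1],[19,1],[21,2],[22,5],[26,0],[26,1],[33,0],[33,1],[34,1],[36,2],[37,5],[39,1],[41,2],[42,3],[42,5],[44,1],[45,4],[49,1],[51,2],[52,3],[52,5],[54,1],[55,1],[56,1],[58,2],[59,5],[61,1],[63,2],[64,3],[64,5],[65,1],[66,1],[68,1],[70,2],[71,5]]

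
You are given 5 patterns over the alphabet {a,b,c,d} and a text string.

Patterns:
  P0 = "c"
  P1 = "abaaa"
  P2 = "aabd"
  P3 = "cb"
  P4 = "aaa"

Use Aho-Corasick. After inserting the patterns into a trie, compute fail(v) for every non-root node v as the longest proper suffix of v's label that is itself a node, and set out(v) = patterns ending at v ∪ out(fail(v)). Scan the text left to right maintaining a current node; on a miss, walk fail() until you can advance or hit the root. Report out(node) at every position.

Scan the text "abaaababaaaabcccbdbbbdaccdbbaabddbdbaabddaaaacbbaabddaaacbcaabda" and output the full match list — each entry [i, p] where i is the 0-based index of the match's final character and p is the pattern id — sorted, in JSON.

Build automaton:
Trie nodes:
  0='ε' goto a→2 c→1
  1='c' goto b→10  [P0 ends]
  2='a' goto a→7 b→3
  3='ab' goto a→4
  4='aba' goto a→5
  5='abaa' goto a→6
  6='abaaa' goto ·  [P1 ends]
  7='aa' goto a→11 b→8
  8='aab' goto d→9
  9='aabd' goto ·  [P2 ends]
  10='cb' goto ·  [P3 ends]
  11='aaa' goto ·  [P4 ends]

BFS fail/out derivation:
  n1('c'): parent n0 fail=0; on 'c' 0 → fail=0;  out {0}∪∅={0}
  n2('a'): parent n0 fail=0; on 'a' 0 → fail=0;  out ∅∪∅=∅
  n3('ab'): parent n2 fail=0; on 'b' 0 → fail=0;  out ∅∪∅=∅
  n7('aa'): parent n2 fail=0; on 'a' 0 → fail=2;  out ∅∪∅=∅
  n10('cb'): parent n1 fail=0; on 'b' 0 → fail=0;  out {3}∪∅={3}
  n4('aba'): parent n3 fail=0; on 'a' 0 → fail=2;  out ∅∪∅=∅
  n8('aab'): parent n7 fail=2; on 'b' 2 → fail=3;  out ∅∪∅=∅
  n11('aaa'): parent n7 fail=2; on 'a' 2 → fail=7;  out {4}∪∅={4}
  n5('abaa'): parent n4 fail=2; on 'a' 2 → fail=7;  out ∅∪∅=∅
  n9('aabd'): parent n8 fail=3; on 'd' 3→0 → fail=0;  out {2}∪∅={2}
  n6('abaaa'): parent n5 fail=7; on 'a' 7 → fail=11;  out {1}∪{4}={1,4}

Scan:
[0] read 'a'  n0⇒n2
[1] read 'b'  n2⇒n3
[2] read 'a'  n3⇒n4
[3] read 'a'  n4⇒n5
[4] read 'a'  n5⇒n6  ** P1@[0:4],P4@[2:4]
[5] read 'b'  n6⇒n8 (fail-walked)
[6] read 'a'  n8⇒n4 (fail-walked)
[7] read 'b'  n4⇒n3 (fail-walked)
[8] read 'a'  n3⇒n4
[9] read 'a'  n4⇒n5
[10] read 'a'  n5⇒n6  ** P1@[6:10],P4@[8:10]
[11] read 'a'  n6⇒n11 (fail-walked)  ** P4@[9:11]
[12] read 'b'  n11⇒n8 (fail-walked)
[13] read 'c'  n8⇒n1 (fail-walked)  ** P0@[13:13]
[14] read 'c'  n1⇒n1 (fail-walked)  ** P0@[14:14]
[15] read 'c'  n1⇒n1 (fail-walked)  ** P0@[15:15]
[16] read 'b'  n1⇒n10  ** P3@[15:16]
[17] read 'd'  n10⇒n0 (fail-walked)
[18] read 'b'  n0⇒n0
[19] read 'b'  n0⇒n0
[20] read 'b'  n0⇒n0
[21] read 'd'  n0⇒n0
[22] read 'a'  n0⇒n2
[23] read 'c'  n2⇒n1 (fail-walked)  ** P0@[23:23]
[24] read 'c'  n1⇒n1 (fail-walked)  ** P0@[24:24]
[25] read 'd'  n1⇒n0 (fail-walked)
[26] read 'b'  n0⇒n0
[27] read 'b'  n0⇒n0
[28] read 'a'  n0⇒n2
[29] read 'a'  n2⇒n7
[30] read 'b'  n7⇒n8
[31] read 'd'  n8⇒n9  ** P2@[28:31]
[32] read 'd'  n9⇒n0 (fail-walked)
[33] read 'b'  n0⇒n0
[34] read 'd'  n0⇒n0
[35] read 'b'  n0⇒n0
[36] read 'a'  n0⇒n2
[37] read 'a'  n2⇒n7
[38] read 'b'  n7⇒n8
[39] read 'd'  n8⇒n9  ** P2@[36:39]
[40] read 'd'  n9⇒n0 (fail-walked)
[41] read 'a'  n0⇒n2
[42] read 'a'  n2⇒n7
[43] read 'a'  n7⇒n11  ** P4@[41:43]
[44] read 'a'  n11⇒n11 (fail-walked)  ** P4@[42:44]
[45] read 'c'  n11⇒n1 (fail-walked)  ** P0@[45:45]
[46] read 'b'  n1⇒n10  ** P3@[45:46]
[47] read 'b'  n10⇒n0 (fail-walked)
[48] read 'a'  n0⇒n2
[49] read 'a'  n2⇒n7
[50] read 'b'  n7⇒n8
[51] read 'd'  n8⇒n9  ** P2@[48:51]
[52] read 'd'  n9⇒n0 (fail-walked)
[53] read 'a'  n0⇒n2
[54] read 'a'  n2⇒n7
[55] read 'a'  n7⇒n11  ** P4@[53:55]
[56] read 'c'  n11⇒n1 (fail-walked)  ** P0@[56:56]
[57] read 'b'  n1⇒n10  ** P3@[56:57]
[58] read 'c'  n10⇒n1 (fail-walked)  ** P0@[58:58]
[59] read 'a'  n1⇒n2 (fail-walked)
[60] read 'a'  n2⇒n7
[61] read 'b'  n7⇒n8
[62] read 'd'  n8⇒n9  ** P2@[59:62]
[63] read 'a'  n9⇒n2 (fail-walked)

All matches (sorted): [[4,1],[4,4],[10,1],[10,4],[11,4],[13,0],[14,0],[15,0],[16,3],[23,0],[24,0],[31,2],[39,2],[43,4],[44,4],[45,0],[46,3],[51,2],[55,4],[56,0],[57,3],[58,0],[62,2]]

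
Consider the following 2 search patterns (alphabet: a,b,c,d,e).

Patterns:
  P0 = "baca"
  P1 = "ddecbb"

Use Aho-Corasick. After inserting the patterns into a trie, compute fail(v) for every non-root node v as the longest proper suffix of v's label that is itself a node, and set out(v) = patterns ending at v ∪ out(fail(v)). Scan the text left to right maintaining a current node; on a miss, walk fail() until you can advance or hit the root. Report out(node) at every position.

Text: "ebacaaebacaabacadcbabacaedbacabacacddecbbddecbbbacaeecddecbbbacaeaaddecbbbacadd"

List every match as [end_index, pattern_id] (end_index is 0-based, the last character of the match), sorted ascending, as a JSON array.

Construct AC machine:
Trie nodes:
  0='ε' goto b→1 d→5
  1='b' goto a→2
  2='ba' goto c→3
  3='bac' goto a→4
  4='baca' goto ·  ←P0
  5='d' goto d→6
  6='dd' goto e→7
  7='dde' goto c→8
  8='ddec' goto b→9
  9='ddecb' goto b→10
  10='ddecbb' goto ·  ←P1

Failure links (BFS by depth):
  n1('b'): parent n0 fail=0; on 'b' 0 → fail=0;  out ∅∪∅=∅
  n5('d'): parent n0 fail=0; on 'd' 0 → fail=0;  out ∅∪∅=∅
  n2('ba'): parent n1 fail=0; on 'a' 0 → fail=0;  out ∅∪∅=∅
  n6('dd'): parent n5 fail=0; on 'd' 0 → fail=5;  out ∅∪∅=∅
  n3('bac'): parent n2 fail=0; on 'c' 0 → fail=0;  out ∅∪∅=∅
  n7('dde'): parent n6 fail=5; on 'e' 5→0 → fail=0;  out ∅∪∅=∅
  n4('baca'): parent n3 fail=0; on 'a' 0 → fail=0;  out {0}∪∅={0}
  n8('ddec'): parent n7 fail=0; on 'c' 0 → fail=0;  out ∅∪∅=∅
  n9('ddecb'): parent n8 fail=0; on 'b' 0 → fail=1;  out ∅∪∅=∅
  n10('ddecbb'): parent n9 fail=1; on 'b' 1→0 → fail=1;  out {1}∪∅={1}

Scan:
pos 0 'e': at 0
pos 1 'b': at 1
pos 2 'a': at 2
pos 3 'c': at 3
pos 4 'a': at 4  emit P0@[1:4]
pos 5 'a': at 0 ·f
pos 6 'e': at 0
pos 7 'b': at 1
pos 8 'a': at 2
pos 9 'c': at 3
pos 10 'a': at 4  emit P0@[7:10]
pos 11 'a': at 0 ·f
pos 12 'b': at 1
pos 13 'a': at 2
pos 14 'c': at 3
pos 15 'a': at 4  emit P0@[12:15]
pos 16 'd': at 5 ·f
pos 17 'c': at 0 ·f
pos 18 'b': at 1
pos 19 'a': at 2
pos 20 'b': at 1 ·f
pos 21 'a': at 2
pos 22 'c': at 3
pos 23 'a': at 4  emit P0@[20:23]
pos 24 'e': at 0 ·f
pos 25 'd': at 5
pos 26 'b': at 1 ·f
pos 27 'a': at 2
pos 28 'c': at 3
pos 29 'a': at 4  emit P0@[26:29]
pos 30 'b': at 1 ·f
pos 31 'a': at 2
pos 32 'c': at 3
pos 33 'a': at 4  emit P0@[30:33]
pos 34 'c': at 0 ·f
pos 35 'd': at 5
pos 36 'd': at 6
pos 37 'e': at 7
pos 38 'c': at 8
pos 39 'b': at 9
pos 40 'b': at 10  emit P1@[35:40]
pos 41 'd': at 5 ·f
pos 42 'd': at 6
pos 43 'e': at 7
pos 44 'c': at 8
pos 45 'b': at 9
pos 46 'b': at 10  emit P1@[41:46]
pos 47 'b': at 1 ·f
pos 48 'a': at 2
pos 49 'c': at 3
pos 50 'a': at 4  emit P0@[47:50]
pos 51 'e': at 0 ·f
pos 52 'e': at 0
pos 53 'c': at 0
pos 54 'd': at 5
pos 55 'd': at 6
pos 56 'e': at 7
pos 57 'c': at 8
pos 58 'b': at 9
pos 59 'b': at 10  emit P1@[54:59]
pos 60 'b': at 1 ·f
pos 61 'a': at 2
pos 62 'c': at 3
pos 63 'a': at 4  emit P0@[60:63]
pos 64 'e': at 0 ·f
pos 65 'a': at 0
pos 66 'a': at 0
pos 67 'd': at 5
pos 68 'd': at 6
pos 69 'e': at 7
pos 70 'c': at 8
pos 71 'b': at 9
pos 72 'b': at 10  emit P1@[67:72]
pos 73 'b': at 1 ·f
pos 74 'a': at 2
pos 75 'c': at 3
pos 76 'a': at 4  emit P0@[73:76]
pos 77 'd': at 5 ·f
pos 78 'd': at 6

Matches: [[4,0],[10,0],[15,0],[23,0],[29,0],[33,0],[40,1],[46,1],[50,0],[59,1],[63,0],[72,1],[76,0]]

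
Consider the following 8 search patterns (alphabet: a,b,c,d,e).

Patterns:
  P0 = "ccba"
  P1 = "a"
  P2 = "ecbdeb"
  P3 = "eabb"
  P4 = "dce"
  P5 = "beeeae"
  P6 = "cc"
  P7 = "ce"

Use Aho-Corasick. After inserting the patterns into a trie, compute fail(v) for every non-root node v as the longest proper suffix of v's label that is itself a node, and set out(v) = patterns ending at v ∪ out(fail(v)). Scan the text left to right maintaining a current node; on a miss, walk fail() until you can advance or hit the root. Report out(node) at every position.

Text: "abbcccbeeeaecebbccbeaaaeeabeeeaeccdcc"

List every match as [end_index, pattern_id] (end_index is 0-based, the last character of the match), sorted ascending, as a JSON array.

Build automaton:
Trie nodes:
  n0 'ε': a→5 b→18 c→1 d→15 e→6
  n1 'c': c→2 e→24
  n2 'cc': b→3  [P6 ends]
  n3 'ccb': a→4
  n4 'ccba': ·  [P0 ends]
  n5 'a': ·  [P1 ends]
  n6 'e': a→12 c→7
  n7 'ec': b→8
  n8 'ecb': d→9
  n9 'ecbd': e→10
  n10 'ecbde': b→11
  n11 'ecbdeb': ·  [P2 ends]
  n12 'ea': b→13
  n13 'eab': b→14
  n14 'eabb': ·  [P3 ends]
  n15 'd': c→16
  n16 'dc': e→17
  n17 'dce': ·  [P4 ends]
  n18 'b': e→19
  n19 'be': e→20
  n20 'bee': e→21
  n21 'beee': a→22
  n22 'beeea': e→23
  n23 'beeeae': ·  [P5 ends]
  n24 'ce': ·  [P7 ends]

BFS fail/out derivation:
  fail(1) 'c': from fail(0)=0 chase 'c': 0 ⇒ 0;  out=∅∪out(0)=∅
  fail(5) 'a': from fail(0)=0 chase 'a': 0 ⇒ 0;  out={1}∪out(0)={1}
  fail(6) 'e': from fail(0)=0 chase 'e': 0 ⇒ 0;  out=∅∪out(0)=∅
  fail(15) 'd': from fail(0)=0 chase 'd': 0 ⇒ 0;  out=∅∪out(0)=∅
  fail(18) 'b': from fail(0)=0 chase 'b': 0 ⇒ 0;  out=∅∪out(0)=∅
  fail(2) 'cc': from fail(1)=0 chase 'c': 0 ⇒ 1;  out={6}∪out(1)={6}
  fail(7) 'ec': from fail(6)=0 chase 'c': 0 ⇒ 1;  out=∅∪out(1)=∅
  fail(12) 'ea': from fail(6)=0 chase 'a': 0 ⇒ 5;  out=∅∪out(5)={1}
  fail(16) 'dc': from fail(15)=0 chase 'c': 0 ⇒ 1;  out=∅∪out(1)=∅
  fail(19) 'be': from fail(18)=0 chase 'e': 0 ⇒ 6;  out=∅∪out(6)=∅
  fail(24) 'ce': from fail(1)=0 chase 'e': 0 ⇒ 6;  out={7}∪out(6)={7}
  fail(3) 'ccb': from fail(2)=1 chase 'b': 1→0 ⇒ 18;  out=∅∪out(18)=∅
  fail(8) 'ecb': from fail(7)=1 chase 'b': 1→0 ⇒ 18;  out=∅∪out(18)=∅
  fail(13) 'eab': from fail(12)=5 chase 'b': 5→0 ⇒ 18;  out=∅∪out(18)=∅
  fail(17) 'dce': from fail(16)=1 chase 'e': 1 ⇒ 24;  out={4}∪out(24)={4,7}
  fail(20) 'bee': from fail(19)=6 chase 'e': 6→0 ⇒ 6;  out=∅∪out(6)=∅
  fail(4) 'ccba': from fail(3)=18 chase 'a': 18→0 ⇒ 5;  out={0}∪out(5)={0,1}
  fail(9) 'ecbd': from fail(8)=18 chase 'd': 18→0 ⇒ 15;  out=∅∪out(15)=∅
  fail(14) 'eabb': from fail(13)=18 chase 'b': 18→0 ⇒ 18;  out={3}∪out(18)={3}
  fail(21) 'beee': from fail(20)=6 chase 'e': 6→0 ⇒ 6;  out=∅∪out(6)=∅
  fail(10) 'ecbde': from fail(9)=15 chase 'e': 15→0 ⇒ 6;  out=∅∪out(6)=∅
  fail(22) 'beeea': from fail(21)=6 chase 'a': 6 ⇒ 12;  out=∅∪out(12)={1}
  fail(11) 'ecbdeb': from fail(10)=6 chase 'b': 6→0 ⇒ 18;  out={2}∪out(18)={2}
  fail(23) 'beeeae': from fail(22)=12 chase 'e': 12→5→0 ⇒ 6;  out={5}∪out(6)={5}

Text stream:
pos 0 'a': at 5  → match P1@[0:0]
pos 1 'b': at 18 (via fail)
pos 2 'b': at 18 (via fail)
pos 3 'c': at 1 (via fail)
pos 4 'c': at 2  → match P6@[3:4]
pos 5 'c': at 2 (via fail)  → match P6@[4:5]
pos 6 'b': at 3
pos 7 'e': at 19 (via fail)
pos 8 'e': at 20
pos 9 'e': at 21
pos 10 'a': at 22  → match P1@[10:10]
pos 11 'e': at 23  → match P5@[6:11]
pos 12 'c': at 7 (via fail)
pos 13 'e': at 24 (via fail)  → match P7@[12:13]
pos 14 'b': at 18 (via fail)
pos 15 'b': at 18 (via fail)
pos 16 'c': at 1 (via fail)
pos 17 'c': at 2  → match P6@[16:17]
pos 18 'b': at 3
pos 19 'e': at 19 (via fail)
pos 20 'a': at 12 (via fail)  → match P1@[20:20]
pos 21 'a': at 5 (via fail)  → match P1@[21:21]
pos 22 'a': at 5 (via fail)  → match P1@[22:22]
pos 23 'e': at 6 (via fail)
pos 24 'e': at 6 (via fail)
pos 25 'a': at 12  → match P1@[25:25]
pos 26 'b': at 13
pos 27 'e': at 19 (via fail)
pos 28 'e': at 20
pos 29 'e': at 21
pos 30 'a': at 22  → match P1@[30:30]
pos 31 'e': at 23  → match P5@[26:31]
pos 32 'c': at 7 (via fail)
pos 33 'c': at 2 (via fail)  → match P6@[32:33]
pos 34 'd': at 15 (via fail)
pos 35 'c': at 16
pos 36 'c': at 2 (via fail)  → match P6@[35:36]

All matches (sorted): [[0,1],[4,6],[5,6],[10,1],[11,5],[13,7],[17,6],[20,1],[21,1],[22,1],[25,1],[30,1],[31,5],[33,6],[36,6]]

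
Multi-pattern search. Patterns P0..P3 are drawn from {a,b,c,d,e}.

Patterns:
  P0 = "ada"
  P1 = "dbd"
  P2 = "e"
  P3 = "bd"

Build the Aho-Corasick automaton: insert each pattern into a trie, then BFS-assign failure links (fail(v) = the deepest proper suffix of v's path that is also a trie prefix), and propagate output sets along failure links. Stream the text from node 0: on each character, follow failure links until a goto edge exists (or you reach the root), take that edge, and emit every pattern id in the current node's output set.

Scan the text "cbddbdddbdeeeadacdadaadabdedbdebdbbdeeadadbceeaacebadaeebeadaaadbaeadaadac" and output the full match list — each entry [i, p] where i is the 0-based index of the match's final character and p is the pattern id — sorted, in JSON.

Construct AC machine:
Trie nodes:
  0='ε' goto a→1 b→8 d→4 e→7
  1='a' goto d→2
  2='ad' goto a→3
  3='ada' goto ·  [P0 ends]
  4='d' goto b→5
  5='db' goto d→6
  6='dbd' goto ·  [P1 ends]
  7='e' goto ·  [P2 ends]
  8='b' goto d→9
  9='bd' goto ·  [P3 ends]

BFS fail/out derivation:
  fail(1) 'a': from fail(0)=0 chase 'a': 0 ⇒ 0;  out=∅∪out(0)=∅
  fail(4) 'd': from fail(0)=0 chase 'd': 0 ⇒ 0;  out=∅∪out(0)=∅
  fail(7) 'e': from fail(0)=0 chase 'e': 0 ⇒ 0;  out={2}∪out(0)={2}
  fail(8) 'b': from fail(0)=0 chase 'b': 0 ⇒ 0;  out=∅∪out(0)=∅
  fail(2) 'ad': from fail(1)=0 chase 'd': 0 ⇒ 4;  out=∅∪out(4)=∅
  fail(5) 'db': from fail(4)=0 chase 'b': 0 ⇒ 8;  out=∅∪out(8)=∅
  fail(9) 'bd': from fail(8)=0 chase 'd': 0 ⇒ 4;  out={3}∪out(4)={3}
  fail(3) 'ada': from fail(2)=4 chase 'a': 4→0 ⇒ 1;  out={0}∪out(1)={0}
  fail(6) 'dbd': from fail(5)=8 chase 'd': 8 ⇒ 9;  out={1}∪out(9)={1,3}

Scan:
[0] read 'c'  n0⇒n0
[1] read 'b'  n0⇒n8
[2] read 'd'  n8⇒n9  ** P3@[1:2]
[3] read 'd'  n9⇒n4 (via fail)
[4] read 'b'  n4⇒n5
[5] read 'd'  n5⇒n6  ** P1@[3:5],P3@[4:5]
[6] read 'd'  n6⇒n4 (via fail)
[7] read 'd'  n4⇒n4 (via fail)
[8] read 'b'  n4⇒n5
[9] read 'd'  n5⇒n6  ** P1@[7:9],P3@[8:9]
[10] read 'e'  n6⇒n7 (via fail)  ** P2@[10:10]
[11] read 'e'  n7⇒n7 (via fail)  ** P2@[11:11]
[12] read 'e'  n7⇒n7 (via fail)  ** P2@[12:12]
[13] read 'a'  n7⇒n1 (via fail)
[14] read 'd'  n1⇒n2
[15] read 'a'  n2⇒n3  ** P0@[13:15]
[16] read 'c'  n3⇒n0 (via fail)
[17] read 'd'  n0⇒n4
[18] read 'a'  n4⇒n1 (via fail)
[19] read 'd'  n1⇒n2
[20] read 'a'  n2⇒n3  ** P0@[18:20]
[21] read 'a'  n3⇒n1 (via fail)
[22] read 'd'  n1⇒n2
[23] read 'a'  n2⇒n3  ** P0@[21:23]
[24] read 'b'  n3⇒n8 (via fail)
[25] read 'd'  n8⇒n9  ** P3@[24:25]
[26] read 'e'  n9⇒n7 (via fail)  ** P2@[26:26]
[27] read 'd'  n7⇒n4 (via fail)
[28] read 'b'  n4⇒n5
[29] read 'd'  n5⇒n6  ** P1@[27:29],P3@[28:29]
[30] read 'e'  n6⇒n7 (via fail)  ** P2@[30:30]
[31] read 'b'  n7⇒n8 (via fail)
[32] read 'd'  n8⇒n9  ** P3@[31:32]
[33] read 'b'  n9⇒n5 (via fail)
[34] read 'b'  n5⇒n8 (via fail)
[35] read 'd'  n8⇒n9  ** P3@[34:35]
[36] read 'e'  n9⇒n7 (via fail)  ** P2@[36:36]
[37] read 'e'  n7⇒n7 (via fail)  ** P2@[37:37]
[38] read 'a'  n7⇒n1 (via fail)
[39] read 'd'  n1⇒n2
[40] read 'a'  n2⇒n3  ** P0@[38:40]
[41] read 'd'  n3⇒n2 (via fail)
[42] read 'b'  n2⇒n5 (via fail)
[43] read 'c'  n5⇒n0 (via fail)
[44] read 'e'  n0⇒n7  ** P2@[44:44]
[45] read 'e'  n7⇒n7 (via fail)  ** P2@[45:45]
[46] read 'a'  n7⇒n1 (via fail)
[47] read 'a'  n1⇒n1 (via fail)
[48] read 'c'  n1⇒n0 (via fail)
[49] read 'e'  n0⇒n7  ** P2@[49:49]
[50] read 'b'  n7⇒n8 (via fail)
[51] read 'a'  n8⇒n1 (via fail)
[52] read 'd'  n1⇒n2
[53] read 'a'  n2⇒n3  ** P0@[51:53]
[54] read 'e'  n3⇒n7 (via fail)  ** P2@[54:54]
[55] read 'e'  n7⇒n7 (via fail)  ** P2@[55:55]
[56] read 'b'  n7⇒n8 (via fail)
[57] read 'e'  n8⇒n7 (via fail)  ** P2@[57:57]
[58] read 'a'  n7⇒n1 (via fail)
[59] read 'd'  n1⇒n2
[60] read 'a'  n2⇒n3  ** P0@[58:60]
[61] read 'a'  n3⇒n1 (via fail)
[62] read 'a'  n1⇒n1 (via fail)
[63] read 'd'  n1⇒n2
[64] read 'b'  n2⇒n5 (via fail)
[65] read 'a'  n5⇒n1 (via fail)
[66] read 'e'  n1⇒n7 (via fail)  ** P2@[66:66]
[67] read 'a'  n7⇒n1 (via fail)
[68] read 'd'  n1⇒n2
[69] read 'a'  n2⇒n3  ** P0@[67:69]
[70] read 'a'  n3⇒n1 (via fail)
[71] read 'd'  n1⇒n2
[72] read 'a'  n2⇒n3  ** P0@[70:72]
[73] read 'c'  n3⇒n0 (via fail)

Result: [[2,3],[5,1],[5,3],[9,1],[9,3],[10,2],[11,2],[12,2],[15,0],[20,0],[23,0],[25,3],[26,2],[29,1],[29,3],[30,2],[32,3],[35,3],[36,2],[37,2],[40,0],[44,2],[45,2],[49,2],[53,0],[54,2],[55,2],[57,2],[60,0],[66,2],[69,0],[72,0]]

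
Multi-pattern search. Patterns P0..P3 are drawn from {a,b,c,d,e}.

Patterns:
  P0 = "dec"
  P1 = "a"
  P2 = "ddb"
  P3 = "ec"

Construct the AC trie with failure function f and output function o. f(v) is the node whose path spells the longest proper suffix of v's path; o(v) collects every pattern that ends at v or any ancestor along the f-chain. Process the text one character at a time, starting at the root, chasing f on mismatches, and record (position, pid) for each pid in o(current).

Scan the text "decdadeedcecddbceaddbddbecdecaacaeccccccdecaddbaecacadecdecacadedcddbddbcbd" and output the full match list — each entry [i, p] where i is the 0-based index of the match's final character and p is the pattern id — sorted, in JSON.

Construct AC machine:
Trie nodes:
  n0 'ε': a→4 d→1 e→7
  n1 'd': d→5 e→2
  n2 'de': c→3
  n3 'dec': ·  [P0 ends]
  n4 'a': ·  [P1 ends]
  n5 'dd': b→6
  n6 'ddb': ·  [P2 ends]
  n7 'e': c→8
  n8 'ec': ·  [P3 ends]

Failure links (BFS by depth):
  fail(1) 'd': from fail(0)=0 chase 'd': 0 ⇒ 0;  out=∅∪out(0)=∅
  fail(4) 'a': from fail(0)=0 chase 'a': 0 ⇒ 0;  out={1}∪out(0)={1}
  fail(7) 'e': from fail(0)=0 chase 'e': 0 ⇒ 0;  out=∅∪out(0)=∅
  fail(2) 'de': from fail(1)=0 chase 'e': 0 ⇒ 7;  out=∅∪out(7)=∅
  fail(5) 'dd': from fail(1)=0 chase 'd': 0 ⇒ 1;  out=∅∪out(1)=∅
  fail(8) 'ec': from fail(7)=0 chase 'c': 0 ⇒ 0;  out={3}∪out(0)={3}
  fail(3) 'dec': from fail(2)=7 chase 'c': 7 ⇒ 8;  out={0}∪out(8)={0,3}
  fail(6) 'ddb': from fail(5)=1 chase 'b': 1→0 ⇒ 0;  out={2}∪out(0)={2}

Run:
[0] read 'd'  n0⇒n1
[1] read 'e'  n1⇒n2
[2] read 'c'  n2⇒n3  → match P0@[0:2],P3@[1:2]
[3] read 'd'  n3⇒n1 (fail-walked)
[4] read 'a'  n1⇒n4 (fail-walked)  → match P1@[4:4]
[5] read 'd'  n4⇒n1 (fail-walked)
[6] read 'e'  n1⇒n2
[7] read 'e'  n2⇒n7 (fail-walked)
[8] read 'd'  n7⇒n1 (fail-walked)
[9] read 'c'  n1⇒n0 (fail-walked)
[10] read 'e'  n0⇒n7
[11] read 'c'  n7⇒n8  → match P3@[10:11]
[12] read 'd'  n8⇒n1 (fail-walked)
[13] read 'd'  n1⇒n5
[14] read 'b'  n5⇒n6  → match P2@[12:14]
[15] read 'c'  n6⇒n0 (fail-walked)
[16] read 'e'  n0⇒n7
[17] read 'a'  n7⇒n4 (fail-walked)  → match P1@[17:17]
[18] read 'd'  n4⇒n1 (fail-walked)
[19] read 'd'  n1⇒n5
[20] read 'b'  n5⇒n6  → match P2@[18:20]
[21] read 'd'  n6⇒n1 (fail-walked)
[22] read 'd'  n1⇒n5
[23] read 'b'  n5⇒n6  → match P2@[21:23]
[24] read 'e'  n6⇒n7 (fail-walked)
[25] read 'c'  n7⇒n8  → match P3@[24:25]
[26] read 'd'  n8⇒n1 (fail-walked)
[27] read 'e'  n1⇒n2
[28] read 'c'  n2⇒n3  → match P0@[26:28],P3@[27:28]
[29] read 'a'  n3⇒n4 (fail-walked)  → match P1@[29:29]
[30] read 'a'  n4⇒n4 (fail-walked)  → match P1@[30:30]
[31] read 'c'  n4⇒n0 (fail-walked)
[32] read 'a'  n0⇒n4  → match P1@[32:32]
[33] read 'e'  n4⇒n7 (fail-walked)
[34] read 'c'  n7⇒n8  → match P3@[33:34]
[35] read 'c'  n8⇒n0 (fail-walked)
[36] read 'c'  n0⇒n0
[37] read 'c'  n0⇒n0
[38] read 'c'  n0⇒n0
[39] read 'c'  n0⇒n0
[40] read 'd'  n0⇒n1
[41] read 'e'  n1⇒n2
[42] read 'c'  n2⇒n3  → match P0@[40:42],P3@[41:42]
[43] read 'a'  n3⇒n4 (fail-walked)  → match P1@[43:43]
[44] read 'd'  n4⇒n1 (fail-walked)
[45] read 'd'  n1⇒n5
[46] read 'b'  n5⇒n6  → match P2@[44:46]
[47] read 'a'  n6⇒n4 (fail-walked)  → match P1@[47:47]
[48] read 'e'  n4⇒n7 (fail-walked)
[49] read 'c'  n7⇒n8  → match P3@[48:49]
[50] read 'a'  n8⇒n4 (fail-walked)  → match P1@[50:50]
[51] read 'c'  n4⇒n0 (fail-walked)
[52] read 'a'  n0⇒n4  → match P1@[52:52]
[53] read 'd'  n4⇒n1 (fail-walked)
[54] read 'e'  n1⇒n2
[55] read 'c'  n2⇒n3  → match P0@[53:55],P3@[54:55]
[56] read 'd'  n3⇒n1 (fail-walked)
[57] read 'e'  n1⇒n2
[58] read 'c'  n2⇒n3  → match P0@[56:58],P3@[57:58]
[59] read 'a'  n3⇒n4 (fail-walked)  → match P1@[59:59]
[60] read 'c'  n4⇒n0 (fail-walked)
[61] read 'a'  n0⇒n4  → match P1@[61:61]
[62] read 'd'  n4⇒n1 (fail-walked)
[63] read 'e'  n1⇒n2
[64] read 'd'  n2⇒n1 (fail-walked)
[65] read 'c'  n1⇒n0 (fail-walked)
[66] read 'd'  n0⇒n1
[67] read 'd'  n1⇒n5
[68] read 'b'  n5⇒n6  → match P2@[66:68]
[69] read 'd'  n6⇒n1 (fail-walked)
[70] read 'd'  n1⇒n5
[71] read 'b'  n5⇒n6  → match P2@[69:71]
[72] read 'c'  n6⇒n0 (fail-walked)
[73] read 'b'  n0⇒n0
[74] read 'd'  n0⇒n1

Result: [[2,0],[2,3],[4,1],[11,3],[14,2],[17,1],[20,2],[23,2],[25,3],[28,0],[28,3],[29,1],[30,1],[32,1],[34,3],[42,0],[42,3],[43,1],[46,2],[47,1],[49,3],[50,1],[52,1],[55,0],[55,3],[58,0],[58,3],[59,1],[61,1],[68,2],[71,2]]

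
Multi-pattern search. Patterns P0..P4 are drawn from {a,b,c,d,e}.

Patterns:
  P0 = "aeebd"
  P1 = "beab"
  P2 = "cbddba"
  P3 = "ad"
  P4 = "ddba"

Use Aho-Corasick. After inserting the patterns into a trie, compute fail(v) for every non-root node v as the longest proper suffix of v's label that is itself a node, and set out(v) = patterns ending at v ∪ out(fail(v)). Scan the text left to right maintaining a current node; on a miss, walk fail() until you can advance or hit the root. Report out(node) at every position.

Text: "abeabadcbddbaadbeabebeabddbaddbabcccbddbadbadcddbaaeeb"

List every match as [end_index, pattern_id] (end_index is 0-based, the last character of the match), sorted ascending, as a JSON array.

Build automaton:
Trie (insert patterns):
  n0 'ε': a→1 b→6 c→10 d→17
  n1 'a': d→16 e→2
  n2 'ae': e→3
  n3 'aee': b→4
  n4 'aeeb': d→5
  n5 'aeebd': ·  ←P0
  n6 'b': e→7
  n7 'be': a→8
  n8 'bea': b→9
  n9 'beab': ·  ←P1
  n10 'c': b→11
  n11 'cb': d→12
  n12 'cbd': d→13
  n13 'cbdd': b→14
  n14 'cbddb': a→15
  n15 'cbddba': ·  ←P2
  n16 'ad': ·  ←P3
  n17 'd': d→18
  n18 'dd': b→19
  n19 'ddb': a→20
  n20 'ddba': ·  ←P4

BFS fail/out derivation:
  fail(1) 'a': from fail(0)=0 chase 'a': 0 ⇒ 0;  out=∅∪out(0)=∅
  fail(6) 'b': from fail(0)=0 chase 'b': 0 ⇒ 0;  out=∅∪out(0)=∅
  fail(10) 'c': from fail(0)=0 chase 'c': 0 ⇒ 0;  out=∅∪out(0)=∅
  fail(17) 'd': from fail(0)=0 chase 'd': 0 ⇒ 0;  out=∅∪out(0)=∅
  fail(2) 'ae': from fail(1)=0 chase 'e': 0 ⇒ 0;  out=∅∪out(0)=∅
  fail(7) 'be': from fail(6)=0 chase 'e': 0 ⇒ 0;  out=∅∪out(0)=∅
  fail(11) 'cb': from fail(10)=0 chase 'b': 0 ⇒ 6;  out=∅∪out(6)=∅
  fail(16) 'ad': from fail(1)=0 chase 'd': 0 ⇒ 17;  out={3}∪out(17)={3}
  fail(18) 'dd': from fail(17)=0 chase 'd': 0 ⇒ 17;  out=∅∪out(17)=∅
  fail(3) 'aee': from fail(2)=0 chase 'e': 0 ⇒ 0;  out=∅∪out(0)=∅
  fail(8) 'bea': from fail(7)=0 chase 'a': 0 ⇒ 1;  out=∅∪out(1)=∅
  fail(12) 'cbd': from fail(11)=6 chase 'd': 6→0 ⇒ 17;  out=∅∪out(17)=∅
  fail(19) 'ddb': from fail(18)=17 chase 'b': 17→0 ⇒ 6;  out=∅∪out(6)=∅
  fail(4) 'aeeb': from fail(3)=0 chase 'b': 0 ⇒ 6;  out=∅∪out(6)=∅
  fail(9) 'beab': from fail(8)=1 chase 'b': 1→0 ⇒ 6;  out={1}∪out(6)={1}
  fail(13) 'cbdd': from fail(12)=17 chase 'd': 17 ⇒ 18;  out=∅∪out(18)=∅
  fail(20) 'ddba': from fail(19)=6 chase 'a': 6→0 ⇒ 1;  out={4}∪out(1)={4}
  fail(5) 'aeebd': from fail(4)=6 chase 'd': 6→0 ⇒ 17;  out={0}∪out(17)={0}
  fail(14) 'cbddb': from fail(13)=18 chase 'b': 18 ⇒ 19;  out=∅∪out(19)=∅
  fail(15) 'cbddba': from fail(14)=19 chase 'a': 19 ⇒ 20;  out={2}∪out(20)={2,4}

Scan:
[0] read 'a'  n0⇒n1
[1] read 'b'  n1⇒n6 (fail-walked)
[2] read 'e'  n6⇒n7
[3] read 'a'  n7⇒n8
[4] read 'b'  n8⇒n9  emit P1@[1:4]
[5] read 'a'  n9⇒n1 (fail-walked)
[6] read 'd'  n1⇒n16  emit P3@[5:6]
[7] read 'c'  n16⇒n10 (fail-walked)
[8] read 'b'  n10⇒n11
[9] read 'd'  n11⇒n12
[10] read 'd'  n12⇒n13
[11] read 'b'  n13⇒n14
[12] read 'a'  n14⇒n15  emit P2@[7:12],P4@[9:12]
[13] read 'a'  n15⇒n1 (fail-walked)
[14] read 'd'  n1⇒n16  emit P3@[13:14]
[15] read 'b'  n16⇒n6 (fail-walked)
[16] read 'e'  n6⇒n7
[17] read 'a'  n7⇒n8
[18] read 'b'  n8⇒n9  emit P1@[15:18]
[19] read 'e'  n9⇒n7 (fail-walked)
[20] read 'b'  n7⇒n6 (fail-walked)
[21] read 'e'  n6⇒n7
[22] read 'a'  n7⇒n8
[23] read 'b'  n8⇒n9  emit P1@[20:23]
[24] read 'd'  n9⇒n17 (fail-walked)
[25] read 'd'  n17⇒n18
[26] read 'b'  n18⇒n19
[27] read 'a'  n19⇒n20  emit P4@[24:27]
[28] read 'd'  n20⇒n16 (fail-walked)  emit P3@[27:28]
[29] read 'd'  n16⇒n18 (fail-walked)
[30] read 'b'  n18⇒n19
[31] read 'a'  n19⇒n20  emit P4@[28:31]
[32] read 'b'  n20⇒n6 (fail-walked)
[33] read 'c'  n6⇒n10 (fail-walked)
[34] read 'c'  n10⇒n10 (fail-walked)
[35] read 'c'  n10⇒n10 (fail-walked)
[36] read 'b'  n10⇒n11
[37] read 'd'  n11⇒n12
[38] read 'd'  n12⇒n13
[39] read 'b'  n13⇒n14
[40] read 'a'  n14⇒n15  emit P2@[35:40],P4@[37:40]
[41] read 'd'  n15⇒n16 (fail-walked)  emit P3@[40:41]
[42] read 'b'  n16⇒n6 (fail-walked)
[43] read 'a'  n6⇒n1 (fail-walked)
[44] read 'd'  n1⇒n16  emit P3@[43:44]
[45] read 'c'  n16⇒n10 (fail-walked)
[46] read 'd'  n10⇒n17 (fail-walked)
[47] read 'd'  n17⇒n18
[48] read 'b'  n18⇒n19
[49] read 'a'  n19⇒n20  emit P4@[46:49]
[50] read 'a'  n20⇒n1 (fail-walked)
[51] read 'e'  n1⇒n2
[52] read 'e'  n2⇒n3
[53] read 'b'  n3⇒n4

All matches (sorted): [[4,1],[6,3],[12,2],[12,4],[14,3],[18,1],[23,1],[27,4],[28,3],[31,4],[40,2],[40,4],[41,3],[44,3],[49,4]]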